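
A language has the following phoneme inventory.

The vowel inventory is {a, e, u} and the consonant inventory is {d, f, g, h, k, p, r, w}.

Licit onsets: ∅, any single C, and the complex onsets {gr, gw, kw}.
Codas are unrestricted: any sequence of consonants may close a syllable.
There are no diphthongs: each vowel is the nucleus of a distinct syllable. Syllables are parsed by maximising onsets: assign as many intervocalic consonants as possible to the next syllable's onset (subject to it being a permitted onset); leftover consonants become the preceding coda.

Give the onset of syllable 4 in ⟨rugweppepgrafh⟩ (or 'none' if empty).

gr

The vowels are u, e, e, a — 4 nuclei, so 4 syllables.
V1 /u/ – V2 /e/: /gw/ is a licit onset in full, so it all attaches to the next syllable.
V2 /e/ – V3 /e/: cluster /pp/ — the longest permitted-onset suffix is /p/; onset = /p/, preceding coda = /p/.
V3 /e/ – V4 /a/: /pgr/; trying suffixes from longest down, /gr/ is the first permitted one, so coda /p/ | onset /gr/.
So the parse is ru.gwep.pep.grafh.
Syllable 4 is /grafh/: onset /gr/, nucleus /a/, coda /fh/.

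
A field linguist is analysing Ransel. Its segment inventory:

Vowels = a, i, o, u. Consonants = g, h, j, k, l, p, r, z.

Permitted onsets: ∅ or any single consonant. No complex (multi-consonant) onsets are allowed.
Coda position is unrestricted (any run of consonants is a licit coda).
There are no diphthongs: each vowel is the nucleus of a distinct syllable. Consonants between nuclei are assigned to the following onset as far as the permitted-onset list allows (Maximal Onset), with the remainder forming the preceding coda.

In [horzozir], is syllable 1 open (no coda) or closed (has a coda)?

Nuclei (vowels): o, o, i → 3 syllables.
V1 /o/ – V2 /o/: /rz/ splits as /r/ + /z/ (/z/ is the longest suffix that is a licit onset).
V2 /o/ – V3 /i/: just /z/ — single C goes to the following onset.
Putting it together: hor.zo.zir.
Syllable 1 is /hor/ with coda /r/, so it is closed.

closed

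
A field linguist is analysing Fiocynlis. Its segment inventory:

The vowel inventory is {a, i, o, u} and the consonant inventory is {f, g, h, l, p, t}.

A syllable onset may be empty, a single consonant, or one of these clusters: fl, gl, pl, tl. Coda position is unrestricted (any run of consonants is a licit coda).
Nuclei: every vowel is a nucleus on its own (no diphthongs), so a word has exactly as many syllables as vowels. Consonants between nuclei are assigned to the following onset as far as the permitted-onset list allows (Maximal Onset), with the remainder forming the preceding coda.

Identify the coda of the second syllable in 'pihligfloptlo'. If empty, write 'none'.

g

The vowels are i, i, o, o — 4 nuclei, so 4 syllables.
Between /i/ (V1) and /i/ (V2): /hl/; trying suffixes from longest down, /l/ is the first permitted one, so coda /h/ | onset /l/.
Between /i/ (V2) and /o/ (V3): cluster /gfl/ — the longest permitted-onset suffix is /fl/; onset = /fl/, preceding coda = /g/.
Between /o/ (V3) and /o/ (V4): /ptl/ — longest licit onset from the right is /tl/, leaving /p/ as coda.
So the parse is pih.lig.flop.tlo.
Syllable 2 is /lig/: onset /l/, nucleus /i/, coda /g/.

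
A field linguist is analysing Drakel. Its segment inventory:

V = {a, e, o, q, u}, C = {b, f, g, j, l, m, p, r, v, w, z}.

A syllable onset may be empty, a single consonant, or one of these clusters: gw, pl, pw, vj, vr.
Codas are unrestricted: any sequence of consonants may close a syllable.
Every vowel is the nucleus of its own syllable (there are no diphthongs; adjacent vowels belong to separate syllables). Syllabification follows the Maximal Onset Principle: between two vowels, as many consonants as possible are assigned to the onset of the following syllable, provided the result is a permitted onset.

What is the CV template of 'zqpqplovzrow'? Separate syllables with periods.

CV.CV.CCVCC.CVC

Vowels present: q, q, o, o; each is a nucleus, giving 4 syllables.
Between /q/ (V1) and /q/ (V2): /p/ → onset of the next syllable (single consonants are always licit onsets).
Between /q/ (V2) and /o/ (V3): cluster /pl/ — /pl/ is itself a permitted onset, so the whole cluster goes right; preceding coda = ∅.
Between /o/ (V3) and /o/ (V4): /vzr/ splits as /vz/ + /r/ (/r/ is the longest suffix that is a licit onset).
Result: zq.pq.plovz.row.
Mapping each syllable to C/V: /zq/ → CV, /pq/ → CV, /plovz/ → CCVCC, /row/ → CVC.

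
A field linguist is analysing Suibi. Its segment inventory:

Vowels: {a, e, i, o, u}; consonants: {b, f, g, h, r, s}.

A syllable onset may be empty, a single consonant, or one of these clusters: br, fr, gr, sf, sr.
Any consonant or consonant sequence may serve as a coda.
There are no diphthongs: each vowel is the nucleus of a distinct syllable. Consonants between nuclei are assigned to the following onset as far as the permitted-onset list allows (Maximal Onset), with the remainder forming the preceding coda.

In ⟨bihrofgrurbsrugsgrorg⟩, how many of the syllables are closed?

Vowels present: i, o, u, u, o; each is a nucleus, giving 5 syllables.
V1 /i/ – V2 /o/: cluster /hr/ — the longest permitted-onset suffix is /r/; onset = /r/, preceding coda = /h/.
V2 /o/ – V3 /u/: /fgr/; trying suffixes from longest down, /gr/ is the first permitted one, so coda /f/ | onset /gr/.
V3 /u/ – V4 /u/: cluster /rbsr/ — the longest permitted-onset suffix is /sr/; onset = /sr/, preceding coda = /rb/.
V4 /u/ – V5 /o/: /gsgr/ splits as /gs/ + /gr/ (/gr/ is the longest suffix that is a licit onset).
Result: bih.rof.grurb.srugs.grorg.
Classifying each syllable: /bih/ (closed), /rof/ (closed), /grurb/ (closed), /srugs/ (closed), /grorg/ (closed).
Closed syllables: 5.

5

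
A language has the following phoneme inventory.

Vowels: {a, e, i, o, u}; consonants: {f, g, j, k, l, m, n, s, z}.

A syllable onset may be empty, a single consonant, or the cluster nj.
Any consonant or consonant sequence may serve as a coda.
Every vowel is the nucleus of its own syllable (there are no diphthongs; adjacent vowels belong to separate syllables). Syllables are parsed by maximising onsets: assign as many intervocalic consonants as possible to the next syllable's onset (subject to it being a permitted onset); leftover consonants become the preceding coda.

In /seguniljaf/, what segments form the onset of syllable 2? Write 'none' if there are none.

Nuclei (vowels): e, u, i, a → 4 syllables.
/e…u/ gap (V1→V2): /g/ is a single consonant, so it becomes the next onset.
/u…i/ gap (V2→V3): just /n/ — single C goes to the following onset.
/i…a/ gap (V3→V4): /lj/ splits as /l/ + /j/ (/j/ is the longest suffix that is a licit onset).
Result: se.gu.nil.jaf.
Syllable 2 is /gu/: onset /g/, nucleus /u/, coda ∅.

g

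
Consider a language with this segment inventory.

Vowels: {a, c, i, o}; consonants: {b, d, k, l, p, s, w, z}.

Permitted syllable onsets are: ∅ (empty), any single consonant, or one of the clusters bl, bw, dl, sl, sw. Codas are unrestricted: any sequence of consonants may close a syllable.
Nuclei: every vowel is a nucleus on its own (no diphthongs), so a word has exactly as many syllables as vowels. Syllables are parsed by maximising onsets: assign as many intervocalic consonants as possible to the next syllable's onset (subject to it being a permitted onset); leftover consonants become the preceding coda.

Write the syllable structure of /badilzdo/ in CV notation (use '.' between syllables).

CV.CVCC.CV

Nuclei (vowels): a, i, o → 3 syllables.
V1 /a/ – V2 /i/: just /d/ — single C goes to the following onset.
V2 /i/ – V3 /o/: /lzd/; trying suffixes from longest down, /d/ is the first permitted one, so coda /lz/ | onset /d/.
Syllabification: ba.dilz.do.
Mapping each syllable to C/V: /ba/ → CV, /dilz/ → CVCC, /do/ → CV.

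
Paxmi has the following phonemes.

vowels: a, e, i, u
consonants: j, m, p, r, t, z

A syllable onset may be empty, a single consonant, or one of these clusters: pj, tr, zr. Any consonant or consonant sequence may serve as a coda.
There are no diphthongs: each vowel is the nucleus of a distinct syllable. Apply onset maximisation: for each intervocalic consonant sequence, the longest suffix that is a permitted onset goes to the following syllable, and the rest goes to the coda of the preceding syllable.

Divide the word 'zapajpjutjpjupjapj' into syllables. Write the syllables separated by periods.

Nuclei (vowels): a, a, u, u, a → 5 syllables.
σ1/σ2 boundary: /p/ is a single consonant, so it becomes the next onset.
σ2/σ3 boundary: /jpj/ — longest licit onset from the right is /pj/, leaving /j/ as coda.
σ3/σ4 boundary: cluster /tjpj/ — the longest permitted-onset suffix is /pj/; onset = /pj/, preceding coda = /tj/.
σ4/σ5 boundary: /pj/ — entire cluster is a permitted onset → onset /pj/, coda ∅.

za.paj.pjutj.pju.pjapj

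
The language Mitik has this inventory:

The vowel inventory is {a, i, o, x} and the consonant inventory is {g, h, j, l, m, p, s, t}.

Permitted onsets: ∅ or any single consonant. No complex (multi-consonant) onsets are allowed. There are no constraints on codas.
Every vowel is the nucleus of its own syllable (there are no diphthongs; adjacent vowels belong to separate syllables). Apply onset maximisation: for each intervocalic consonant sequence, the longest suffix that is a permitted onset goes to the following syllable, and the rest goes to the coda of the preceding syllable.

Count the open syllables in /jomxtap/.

The vowels are o, x, a — 3 nuclei, so 3 syllables.
V1 /o/ – V2 /x/: /m/ is a single consonant, so it becomes the next onset.
V2 /x/ – V3 /a/: /t/ → onset of the next syllable (single consonants are always licit onsets).
So the parse is jo.mx.tap.
Classifying each syllable: /jo/ (open), /mx/ (open), /tap/ (closed).
Open syllables: 2.

2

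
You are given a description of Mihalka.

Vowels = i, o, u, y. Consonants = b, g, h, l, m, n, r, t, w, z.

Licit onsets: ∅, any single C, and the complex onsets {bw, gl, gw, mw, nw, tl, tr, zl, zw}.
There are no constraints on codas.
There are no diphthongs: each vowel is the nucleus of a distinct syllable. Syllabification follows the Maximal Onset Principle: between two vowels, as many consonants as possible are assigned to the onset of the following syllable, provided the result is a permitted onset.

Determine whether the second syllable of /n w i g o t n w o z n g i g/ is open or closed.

closed

Vowels present: i, o, o, i; each is a nucleus, giving 4 syllables.
σ1/σ2 boundary: /g/ → onset of the next syllable (single consonants are always licit onsets).
σ2/σ3 boundary: cluster /tnw/ — the longest permitted-onset suffix is /nw/; onset = /nw/, preceding coda = /t/.
σ3/σ4 boundary: /zng/; trying suffixes from longest down, /g/ is the first permitted one, so coda /zn/ | onset /g/.
Putting it together: nwi.got.nwozn.gig.
Syllable 2 is /got/ with coda /t/, so it is closed.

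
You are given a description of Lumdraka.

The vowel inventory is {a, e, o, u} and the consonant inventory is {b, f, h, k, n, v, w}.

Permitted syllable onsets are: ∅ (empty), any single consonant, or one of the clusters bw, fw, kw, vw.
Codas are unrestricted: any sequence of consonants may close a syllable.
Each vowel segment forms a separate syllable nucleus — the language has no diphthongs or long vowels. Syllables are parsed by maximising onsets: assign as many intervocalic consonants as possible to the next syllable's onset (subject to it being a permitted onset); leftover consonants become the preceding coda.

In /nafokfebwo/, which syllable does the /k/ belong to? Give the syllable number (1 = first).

Nuclei (vowels): a, o, e, o → 4 syllables.
/a…o/ gap (V1→V2): /f/ is a single consonant, so it becomes the next onset.
/o…e/ gap (V2→V3): /kf/ splits as /k/ + /f/ (/f/ is the longest suffix that is a licit onset).
/e…o/ gap (V3→V4): cluster /bw/ — /bw/ is itself a permitted onset, so the whole cluster goes right; preceding coda = ∅.
So the parse is na.fok.fe.bwo.
The /k/ is in the coda of syllable 2 (/fok/).

2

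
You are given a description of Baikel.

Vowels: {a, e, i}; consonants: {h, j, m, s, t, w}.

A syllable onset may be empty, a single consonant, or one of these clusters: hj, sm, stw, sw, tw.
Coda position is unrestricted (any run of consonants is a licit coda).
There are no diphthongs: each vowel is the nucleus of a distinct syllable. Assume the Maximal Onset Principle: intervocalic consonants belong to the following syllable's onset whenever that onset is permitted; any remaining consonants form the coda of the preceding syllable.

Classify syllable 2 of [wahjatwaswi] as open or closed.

open

Vowels present: a, a, a, i; each is a nucleus, giving 4 syllables.
/a…a/ gap (V1→V2): /hj/ — entire cluster is a permitted onset → onset /hj/, coda ∅.
/a…a/ gap (V2→V3): cluster /tw/ — /tw/ is itself a permitted onset, so the whole cluster goes right; preceding coda = ∅.
/a…i/ gap (V3→V4): cluster /sw/ — /sw/ is itself a permitted onset, so the whole cluster goes right; preceding coda = ∅.
Syllabification: wa.hja.twa.swi.
Syllable 2 is /hja/; it ends in its nucleus with no coda, so it is open.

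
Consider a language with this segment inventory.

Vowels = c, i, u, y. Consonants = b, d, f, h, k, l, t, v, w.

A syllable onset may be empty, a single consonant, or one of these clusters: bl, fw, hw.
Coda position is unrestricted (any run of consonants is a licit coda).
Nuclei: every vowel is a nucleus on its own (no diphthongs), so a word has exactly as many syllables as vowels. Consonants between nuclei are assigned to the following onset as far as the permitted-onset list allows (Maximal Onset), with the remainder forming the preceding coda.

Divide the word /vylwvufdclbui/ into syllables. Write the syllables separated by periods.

The vowels are y, u, c, u, i — 5 nuclei, so 5 syllables.
Between /y/ (V1) and /u/ (V2): cluster /lwv/ — the longest permitted-onset suffix is /v/; onset = /v/, preceding coda = /lw/.
Between /u/ (V2) and /c/ (V3): /fd/; trying suffixes from longest down, /d/ is the first permitted one, so coda /f/ | onset /d/.
Between /c/ (V3) and /u/ (V4): /lb/ — longest licit onset from the right is /b/, leaving /l/ as coda.
Between /u/ (V4) and /i/ (V5): hiatus — the boundary sits between the two vowels.

vylw.vuf.dcl.bu.i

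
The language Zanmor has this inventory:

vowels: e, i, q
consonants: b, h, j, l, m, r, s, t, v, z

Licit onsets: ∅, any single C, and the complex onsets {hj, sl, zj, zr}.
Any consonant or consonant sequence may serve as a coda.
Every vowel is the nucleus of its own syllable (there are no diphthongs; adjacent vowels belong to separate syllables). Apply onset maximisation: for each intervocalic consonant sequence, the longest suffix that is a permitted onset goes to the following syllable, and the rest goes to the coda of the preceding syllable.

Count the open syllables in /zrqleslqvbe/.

3

The vowels are q, e, q, e — 4 nuclei, so 4 syllables.
Between /q/ (V1) and /e/ (V2): /l/ is a single consonant, so it becomes the next onset.
Between /e/ (V2) and /q/ (V3): /sl/ is a licit onset in full, so it all attaches to the next syllable.
Between /q/ (V3) and /e/ (V4): /vb/; trying suffixes from longest down, /b/ is the first permitted one, so coda /v/ | onset /b/.
Result: zrq.le.slqv.be.
Classifying each syllable: /zrq/ (open), /le/ (open), /slqv/ (closed), /be/ (open).
Open syllables: 3.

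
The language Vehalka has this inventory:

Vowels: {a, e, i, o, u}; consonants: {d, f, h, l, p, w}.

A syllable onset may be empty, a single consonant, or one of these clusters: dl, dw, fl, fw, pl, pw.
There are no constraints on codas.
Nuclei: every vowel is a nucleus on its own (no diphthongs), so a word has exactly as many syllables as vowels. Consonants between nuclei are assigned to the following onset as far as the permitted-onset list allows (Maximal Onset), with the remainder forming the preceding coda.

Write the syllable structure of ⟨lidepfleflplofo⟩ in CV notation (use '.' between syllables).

CV.CVC.CCVCC.CCV.CV

Vowels present: i, e, e, o, o; each is a nucleus, giving 5 syllables.
V1 /i/ – V2 /e/: just /d/ — single C goes to the following onset.
V2 /e/ – V3 /e/: /pfl/ — longest licit onset from the right is /fl/, leaving /p/ as coda.
V3 /e/ – V4 /o/: /flpl/ — longest licit onset from the right is /pl/, leaving /fl/ as coda.
V4 /o/ – V5 /o/: /f/ → onset of the next syllable (single consonants are always licit onsets).
Result: li.dep.flefl.plo.fo.
Mapping each syllable to C/V: /li/ → CV, /dep/ → CVC, /flefl/ → CCVCC, /plo/ → CCV, /fo/ → CV.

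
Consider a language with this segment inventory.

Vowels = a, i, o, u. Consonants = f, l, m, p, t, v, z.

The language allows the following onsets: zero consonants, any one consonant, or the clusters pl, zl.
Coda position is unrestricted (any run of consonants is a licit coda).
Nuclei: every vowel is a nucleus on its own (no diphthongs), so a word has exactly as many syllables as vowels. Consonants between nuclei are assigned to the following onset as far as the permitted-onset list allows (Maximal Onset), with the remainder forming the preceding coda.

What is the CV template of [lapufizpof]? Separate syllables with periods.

CV.CV.CVC.CVC

The vowels are a, u, i, o — 4 nuclei, so 4 syllables.
σ1/σ2 boundary: /p/ → onset of the next syllable (single consonants are always licit onsets).
σ2/σ3 boundary: just /f/ — single C goes to the following onset.
σ3/σ4 boundary: /zp/ splits as /z/ + /p/ (/p/ is the longest suffix that is a licit onset).
So the parse is la.pu.fiz.pof.
Mapping each syllable to C/V: /la/ → CV, /pu/ → CV, /fiz/ → CVC, /pof/ → CVC.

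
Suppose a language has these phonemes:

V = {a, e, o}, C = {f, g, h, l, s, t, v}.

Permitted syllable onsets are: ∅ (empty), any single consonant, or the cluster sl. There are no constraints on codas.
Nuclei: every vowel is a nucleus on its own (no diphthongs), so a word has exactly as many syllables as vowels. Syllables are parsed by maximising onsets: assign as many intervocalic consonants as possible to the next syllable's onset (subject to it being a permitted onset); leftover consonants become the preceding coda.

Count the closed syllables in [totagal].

1

The vowels are o, a, a — 3 nuclei, so 3 syllables.
σ1/σ2 boundary: /t/ → onset of the next syllable (single consonants are always licit onsets).
σ2/σ3 boundary: just /g/ — single C goes to the following onset.
Result: to.ta.gal.
Classifying each syllable: /to/ (open), /ta/ (open), /gal/ (closed).
Closed syllables: 1.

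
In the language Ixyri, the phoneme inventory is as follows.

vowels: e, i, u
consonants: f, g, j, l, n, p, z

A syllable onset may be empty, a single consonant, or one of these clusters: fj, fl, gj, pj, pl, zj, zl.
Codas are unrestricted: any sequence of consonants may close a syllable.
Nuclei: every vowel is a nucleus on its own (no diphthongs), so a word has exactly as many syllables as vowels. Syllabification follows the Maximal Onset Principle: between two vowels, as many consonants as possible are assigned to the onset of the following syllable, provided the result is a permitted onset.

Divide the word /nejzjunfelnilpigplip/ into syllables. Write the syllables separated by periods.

nej.zjun.fel.nil.pig.plip

Vowels present: e, u, e, i, i, i; each is a nucleus, giving 6 syllables.
V1 /e/ – V2 /u/: /jzj/ splits as /j/ + /zj/ (/zj/ is the longest suffix that is a licit onset).
V2 /u/ – V3 /e/: /nf/ splits as /n/ + /f/ (/f/ is the longest suffix that is a licit onset).
V3 /e/ – V4 /i/: /ln/; trying suffixes from longest down, /n/ is the first permitted one, so coda /l/ | onset /n/.
V4 /i/ – V5 /i/: cluster /lp/ — the longest permitted-onset suffix is /p/; onset = /p/, preceding coda = /l/.
V5 /i/ – V6 /i/: /gpl/ — longest licit onset from the right is /pl/, leaving /g/ as coda.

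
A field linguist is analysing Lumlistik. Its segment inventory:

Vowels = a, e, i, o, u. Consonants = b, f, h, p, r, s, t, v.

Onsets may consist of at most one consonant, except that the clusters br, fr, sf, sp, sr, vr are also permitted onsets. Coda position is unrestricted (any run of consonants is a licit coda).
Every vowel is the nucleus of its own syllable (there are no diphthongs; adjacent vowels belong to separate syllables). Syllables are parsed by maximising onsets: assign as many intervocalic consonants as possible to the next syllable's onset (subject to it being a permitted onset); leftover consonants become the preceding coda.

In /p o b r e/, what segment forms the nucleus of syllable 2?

Nuclei (vowels): o, e → 2 syllables.
The second nucleus (vowel 2 from the left) is /e/.

e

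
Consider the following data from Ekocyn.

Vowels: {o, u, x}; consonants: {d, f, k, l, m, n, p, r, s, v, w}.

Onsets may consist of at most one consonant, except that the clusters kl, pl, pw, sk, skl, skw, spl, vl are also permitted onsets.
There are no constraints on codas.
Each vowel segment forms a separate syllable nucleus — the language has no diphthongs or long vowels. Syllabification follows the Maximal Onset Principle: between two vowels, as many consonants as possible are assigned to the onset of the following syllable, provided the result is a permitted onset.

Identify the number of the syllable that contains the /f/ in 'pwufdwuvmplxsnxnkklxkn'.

The vowels are u, u, x, x, x — 5 nuclei, so 5 syllables.
σ1/σ2 boundary: /fdw/ splits as /fd/ + /w/ (/w/ is the longest suffix that is a licit onset).
σ2/σ3 boundary: /vmpl/; trying suffixes from longest down, /pl/ is the first permitted one, so coda /vm/ | onset /pl/.
σ3/σ4 boundary: /sn/ — longest licit onset from the right is /n/, leaving /s/ as coda.
σ4/σ5 boundary: /nkkl/; trying suffixes from longest down, /kl/ is the first permitted one, so coda /nk/ | onset /kl/.
Result: pwufd.wuvm.plxs.nxnk.klxkn.
The /f/ is in the coda of syllable 1 (/pwufd/).

1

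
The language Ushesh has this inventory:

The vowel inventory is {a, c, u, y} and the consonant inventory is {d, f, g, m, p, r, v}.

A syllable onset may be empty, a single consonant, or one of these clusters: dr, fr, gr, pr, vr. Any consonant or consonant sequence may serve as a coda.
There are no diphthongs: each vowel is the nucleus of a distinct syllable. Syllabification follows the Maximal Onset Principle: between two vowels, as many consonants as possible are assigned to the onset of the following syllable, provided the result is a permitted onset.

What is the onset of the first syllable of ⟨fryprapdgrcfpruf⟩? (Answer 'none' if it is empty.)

The vowels are y, a, c, u — 4 nuclei, so 4 syllables.
σ1/σ2 boundary: /pr/ — entire cluster is a permitted onset → onset /pr/, coda ∅.
σ2/σ3 boundary: cluster /pdgr/ — the longest permitted-onset suffix is /gr/; onset = /gr/, preceding coda = /pd/.
σ3/σ4 boundary: /fpr/ — longest licit onset from the right is /pr/, leaving /f/ as coda.
So the parse is fry.prapd.grcf.pruf.
Syllable 1 is /fry/: onset /fr/, nucleus /y/, coda ∅.

fr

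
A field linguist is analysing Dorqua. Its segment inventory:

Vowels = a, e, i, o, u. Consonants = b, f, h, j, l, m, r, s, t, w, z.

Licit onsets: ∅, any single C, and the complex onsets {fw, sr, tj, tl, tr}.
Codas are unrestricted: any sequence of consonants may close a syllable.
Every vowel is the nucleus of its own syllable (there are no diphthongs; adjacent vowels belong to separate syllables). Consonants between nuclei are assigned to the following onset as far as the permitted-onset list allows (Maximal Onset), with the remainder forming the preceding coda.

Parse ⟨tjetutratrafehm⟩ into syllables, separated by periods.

Vowels present: e, u, a, a, e; each is a nucleus, giving 5 syllables.
/e…u/ gap (V1→V2): just /t/ — single C goes to the following onset.
/u…a/ gap (V2→V3): /tr/ — entire cluster is a permitted onset → onset /tr/, coda ∅.
/a…a/ gap (V3→V4): /tr/ is a licit onset in full, so it all attaches to the next syllable.
/a…e/ gap (V4→V5): /f/ → onset of the next syllable (single consonants are always licit onsets).

tje.tu.tra.tra.fehm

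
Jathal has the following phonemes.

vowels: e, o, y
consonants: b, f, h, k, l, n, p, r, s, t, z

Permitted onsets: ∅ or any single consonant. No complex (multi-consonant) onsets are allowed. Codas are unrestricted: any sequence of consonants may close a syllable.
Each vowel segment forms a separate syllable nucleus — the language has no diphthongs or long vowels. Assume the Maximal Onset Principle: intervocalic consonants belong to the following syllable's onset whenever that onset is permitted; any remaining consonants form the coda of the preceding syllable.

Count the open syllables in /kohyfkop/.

1

Nuclei (vowels): o, y, o → 3 syllables.
V1 /o/ – V2 /y/: /h/ → onset of the next syllable (single consonants are always licit onsets).
V2 /y/ – V3 /o/: /fk/ splits as /f/ + /k/ (/k/ is the longest suffix that is a licit onset).
So the parse is ko.hyf.kop.
Classifying each syllable: /ko/ (open), /hyf/ (closed), /kop/ (closed).
Open syllables: 1.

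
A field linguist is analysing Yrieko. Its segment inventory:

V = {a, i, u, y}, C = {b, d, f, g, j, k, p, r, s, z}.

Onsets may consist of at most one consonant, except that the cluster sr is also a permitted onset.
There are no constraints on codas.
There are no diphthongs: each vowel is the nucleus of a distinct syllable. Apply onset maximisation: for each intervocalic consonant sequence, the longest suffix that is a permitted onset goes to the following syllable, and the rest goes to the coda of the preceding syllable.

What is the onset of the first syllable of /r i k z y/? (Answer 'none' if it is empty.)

r

Vowels present: i, y; each is a nucleus, giving 2 syllables.
Between /i/ (V1) and /y/ (V2): /kz/ — longest licit onset from the right is /z/, leaving /k/ as coda.
Result: rik.zy.
Syllable 1 is /rik/: onset /r/, nucleus /i/, coda /k/.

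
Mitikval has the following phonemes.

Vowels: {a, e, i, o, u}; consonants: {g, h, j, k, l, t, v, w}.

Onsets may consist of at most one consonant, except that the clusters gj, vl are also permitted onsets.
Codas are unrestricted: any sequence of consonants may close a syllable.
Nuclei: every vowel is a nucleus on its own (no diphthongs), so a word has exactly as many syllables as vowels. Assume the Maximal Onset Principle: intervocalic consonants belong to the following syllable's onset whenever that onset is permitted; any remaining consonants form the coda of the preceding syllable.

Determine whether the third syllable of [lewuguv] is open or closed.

closed

Vowels present: e, u, u; each is a nucleus, giving 3 syllables.
Between /e/ (V1) and /u/ (V2): /w/ → onset of the next syllable (single consonants are always licit onsets).
Between /u/ (V2) and /u/ (V3): /g/ → onset of the next syllable (single consonants are always licit onsets).
Result: le.wu.guv.
Syllable 3 is /guv/ with coda /v/, so it is closed.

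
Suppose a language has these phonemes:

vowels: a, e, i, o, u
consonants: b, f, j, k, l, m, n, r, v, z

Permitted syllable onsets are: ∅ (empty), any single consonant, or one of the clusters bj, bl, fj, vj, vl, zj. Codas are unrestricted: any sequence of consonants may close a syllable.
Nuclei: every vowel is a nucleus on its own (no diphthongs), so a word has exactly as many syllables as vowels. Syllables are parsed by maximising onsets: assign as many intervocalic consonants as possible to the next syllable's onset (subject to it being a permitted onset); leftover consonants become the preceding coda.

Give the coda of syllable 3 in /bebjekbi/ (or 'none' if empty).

none

The vowels are e, e, i — 3 nuclei, so 3 syllables.
σ1/σ2 boundary: /bj/ — entire cluster is a permitted onset → onset /bj/, coda ∅.
σ2/σ3 boundary: /kb/ splits as /k/ + /b/ (/b/ is the longest suffix that is a licit onset).
Syllabification: be.bjek.bi.
Syllable 3 is /bi/: onset /b/, nucleus /i/, coda ∅.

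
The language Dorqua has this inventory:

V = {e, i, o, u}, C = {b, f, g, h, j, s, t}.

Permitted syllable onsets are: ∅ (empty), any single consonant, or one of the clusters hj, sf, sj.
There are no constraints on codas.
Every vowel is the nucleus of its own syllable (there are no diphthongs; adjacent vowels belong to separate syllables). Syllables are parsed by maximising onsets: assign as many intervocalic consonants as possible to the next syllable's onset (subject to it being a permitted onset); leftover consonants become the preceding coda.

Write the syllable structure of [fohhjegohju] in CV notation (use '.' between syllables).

CVC.CCV.CV.CCV

The vowels are o, e, o, u — 4 nuclei, so 4 syllables.
Between /o/ (V1) and /e/ (V2): /hhj/ splits as /h/ + /hj/ (/hj/ is the longest suffix that is a licit onset).
Between /e/ (V2) and /o/ (V3): just /g/ — single C goes to the following onset.
Between /o/ (V3) and /u/ (V4): cluster /hj/ — /hj/ is itself a permitted onset, so the whole cluster goes right; preceding coda = ∅.
So the parse is foh.hje.go.hju.
Mapping each syllable to C/V: /foh/ → CVC, /hje/ → CCV, /go/ → CV, /hju/ → CCV.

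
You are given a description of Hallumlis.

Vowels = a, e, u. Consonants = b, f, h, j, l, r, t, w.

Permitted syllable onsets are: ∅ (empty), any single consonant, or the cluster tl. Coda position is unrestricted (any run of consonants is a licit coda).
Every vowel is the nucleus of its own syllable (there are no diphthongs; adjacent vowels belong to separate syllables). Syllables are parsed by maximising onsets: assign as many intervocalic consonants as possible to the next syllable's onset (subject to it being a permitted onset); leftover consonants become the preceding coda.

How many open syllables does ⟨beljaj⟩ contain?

0

Nuclei (vowels): e, a → 2 syllables.
Between /e/ (V1) and /a/ (V2): /lj/ — longest licit onset from the right is /j/, leaving /l/ as coda.
Putting it together: bel.jaj.
Classifying each syllable: /bel/ (closed), /jaj/ (closed).
Open syllables: 0.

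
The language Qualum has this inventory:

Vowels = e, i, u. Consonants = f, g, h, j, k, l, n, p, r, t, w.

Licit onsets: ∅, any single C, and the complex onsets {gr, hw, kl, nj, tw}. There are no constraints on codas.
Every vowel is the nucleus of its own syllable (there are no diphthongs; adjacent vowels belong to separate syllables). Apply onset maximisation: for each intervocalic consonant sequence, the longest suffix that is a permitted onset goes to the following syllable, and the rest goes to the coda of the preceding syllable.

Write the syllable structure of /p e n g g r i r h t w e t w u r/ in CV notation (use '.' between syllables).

The vowels are e, i, e, u — 4 nuclei, so 4 syllables.
σ1/σ2 boundary: cluster /nggr/ — the longest permitted-onset suffix is /gr/; onset = /gr/, preceding coda = /ng/.
σ2/σ3 boundary: /rhtw/; trying suffixes from longest down, /tw/ is the first permitted one, so coda /rh/ | onset /tw/.
σ3/σ4 boundary: cluster /tw/ — /tw/ is itself a permitted onset, so the whole cluster goes right; preceding coda = ∅.
Putting it together: peng.grirh.twe.twur.
Mapping each syllable to C/V: /peng/ → CVCC, /grirh/ → CCVCC, /twe/ → CCV, /twur/ → CCVC.

CVCC.CCVCC.CCV.CCVC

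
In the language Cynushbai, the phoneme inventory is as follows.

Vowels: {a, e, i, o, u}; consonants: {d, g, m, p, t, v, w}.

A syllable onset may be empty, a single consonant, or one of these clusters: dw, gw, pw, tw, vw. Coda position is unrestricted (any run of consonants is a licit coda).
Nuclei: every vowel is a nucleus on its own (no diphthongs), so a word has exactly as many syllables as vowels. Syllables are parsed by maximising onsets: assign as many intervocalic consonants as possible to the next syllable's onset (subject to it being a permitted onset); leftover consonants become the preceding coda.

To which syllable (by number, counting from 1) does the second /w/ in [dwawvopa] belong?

1

Nuclei (vowels): a, o, a → 3 syllables.
V1 /a/ – V2 /o/: cluster /wv/ — the longest permitted-onset suffix is /v/; onset = /v/, preceding coda = /w/.
V2 /o/ – V3 /a/: just /p/ — single C goes to the following onset.
Syllabification: dwaw.vo.pa.
The second /w/ is in the coda of syllable 1 (/dwaw/).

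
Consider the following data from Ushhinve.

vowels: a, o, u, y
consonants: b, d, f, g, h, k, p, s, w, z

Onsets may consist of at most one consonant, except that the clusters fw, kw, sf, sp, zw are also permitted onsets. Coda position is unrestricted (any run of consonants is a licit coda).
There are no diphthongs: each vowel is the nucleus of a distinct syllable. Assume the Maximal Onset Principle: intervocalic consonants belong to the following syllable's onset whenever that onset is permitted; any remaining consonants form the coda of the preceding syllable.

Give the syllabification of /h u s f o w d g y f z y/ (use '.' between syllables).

Vowels present: u, o, y, y; each is a nucleus, giving 4 syllables.
/u…o/ gap (V1→V2): /sf/ is a licit onset in full, so it all attaches to the next syllable.
/o…y/ gap (V2→V3): cluster /wdg/ — the longest permitted-onset suffix is /g/; onset = /g/, preceding coda = /wd/.
/y…y/ gap (V3→V4): /fz/ splits as /f/ + /z/ (/z/ is the longest suffix that is a licit onset).

hu.sfowd.gyf.zy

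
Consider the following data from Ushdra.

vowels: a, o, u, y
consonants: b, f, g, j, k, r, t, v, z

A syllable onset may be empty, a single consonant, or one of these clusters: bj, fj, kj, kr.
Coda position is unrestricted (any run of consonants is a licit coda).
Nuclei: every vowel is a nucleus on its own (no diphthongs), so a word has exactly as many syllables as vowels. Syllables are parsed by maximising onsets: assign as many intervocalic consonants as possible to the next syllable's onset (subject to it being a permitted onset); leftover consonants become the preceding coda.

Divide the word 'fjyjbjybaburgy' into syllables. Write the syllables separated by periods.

Vowels present: y, y, a, u, y; each is a nucleus, giving 5 syllables.
V1 /y/ – V2 /y/: /jbj/ — longest licit onset from the right is /bj/, leaving /j/ as coda.
V2 /y/ – V3 /a/: /b/ → onset of the next syllable (single consonants are always licit onsets).
V3 /a/ – V4 /u/: /b/ → onset of the next syllable (single consonants are always licit onsets).
V4 /u/ – V5 /y/: /rg/; trying suffixes from longest down, /g/ is the first permitted one, so coda /r/ | onset /g/.

fjyj.bjy.ba.bur.gy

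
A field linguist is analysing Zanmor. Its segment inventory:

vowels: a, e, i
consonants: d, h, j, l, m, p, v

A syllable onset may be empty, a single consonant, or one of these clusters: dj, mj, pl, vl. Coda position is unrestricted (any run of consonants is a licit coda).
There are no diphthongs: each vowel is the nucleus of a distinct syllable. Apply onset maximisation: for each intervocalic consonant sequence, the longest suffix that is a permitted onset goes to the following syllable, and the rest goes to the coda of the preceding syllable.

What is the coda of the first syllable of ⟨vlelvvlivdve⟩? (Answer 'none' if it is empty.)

Nuclei (vowels): e, i, e → 3 syllables.
σ1/σ2 boundary: /lvvl/; trying suffixes from longest down, /vl/ is the first permitted one, so coda /lv/ | onset /vl/.
σ2/σ3 boundary: /vdv/ — longest licit onset from the right is /v/, leaving /vd/ as coda.
So the parse is vlelv.vlivd.ve.
Syllable 1 is /vlelv/: onset /vl/, nucleus /e/, coda /lv/.

lv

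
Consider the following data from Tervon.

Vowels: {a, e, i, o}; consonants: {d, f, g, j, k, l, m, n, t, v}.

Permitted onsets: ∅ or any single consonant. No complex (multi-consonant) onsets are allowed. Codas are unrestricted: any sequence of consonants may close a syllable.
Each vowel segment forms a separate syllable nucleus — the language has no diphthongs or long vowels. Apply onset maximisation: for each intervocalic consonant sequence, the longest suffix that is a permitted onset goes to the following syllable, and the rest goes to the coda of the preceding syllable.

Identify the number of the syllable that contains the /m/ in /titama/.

The vowels are i, a, a — 3 nuclei, so 3 syllables.
/i…a/ gap (V1→V2): /t/ → onset of the next syllable (single consonants are always licit onsets).
/a…a/ gap (V2→V3): /m/ is a single consonant, so it becomes the next onset.
So the parse is ti.ta.ma.
The /m/ is in the onset of syllable 3 (/ma/).

3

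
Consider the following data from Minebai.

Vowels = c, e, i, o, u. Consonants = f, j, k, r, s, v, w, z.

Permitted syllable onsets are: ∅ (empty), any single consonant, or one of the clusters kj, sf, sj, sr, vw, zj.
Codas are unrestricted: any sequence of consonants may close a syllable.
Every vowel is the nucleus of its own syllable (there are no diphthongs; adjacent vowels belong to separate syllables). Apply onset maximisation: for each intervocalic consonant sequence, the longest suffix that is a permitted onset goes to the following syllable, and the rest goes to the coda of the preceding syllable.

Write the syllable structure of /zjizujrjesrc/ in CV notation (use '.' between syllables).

The vowels are i, u, e, c — 4 nuclei, so 4 syllables.
V1 /i/ – V2 /u/: /z/ is a single consonant, so it becomes the next onset.
V2 /u/ – V3 /e/: /jrj/ splits as /jr/ + /j/ (/j/ is the longest suffix that is a licit onset).
V3 /e/ – V4 /c/: /sr/ is a licit onset in full, so it all attaches to the next syllable.
So the parse is zji.zujr.je.src.
Mapping each syllable to C/V: /zji/ → CCV, /zujr/ → CVCC, /je/ → CV, /src/ → CCV.

CCV.CVCC.CV.CCV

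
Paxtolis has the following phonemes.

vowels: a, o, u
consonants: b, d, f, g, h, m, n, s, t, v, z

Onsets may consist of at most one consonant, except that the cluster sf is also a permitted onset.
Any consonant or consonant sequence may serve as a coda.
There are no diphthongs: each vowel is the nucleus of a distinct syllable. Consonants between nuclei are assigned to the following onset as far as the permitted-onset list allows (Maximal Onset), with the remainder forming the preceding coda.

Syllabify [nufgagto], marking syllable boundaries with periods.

Vowels present: u, a, o; each is a nucleus, giving 3 syllables.
Between /u/ (V1) and /a/ (V2): /fg/ splits as /f/ + /g/ (/g/ is the longest suffix that is a licit onset).
Between /a/ (V2) and /o/ (V3): /gt/; trying suffixes from longest down, /t/ is the first permitted one, so coda /g/ | onset /t/.

nuf.gag.to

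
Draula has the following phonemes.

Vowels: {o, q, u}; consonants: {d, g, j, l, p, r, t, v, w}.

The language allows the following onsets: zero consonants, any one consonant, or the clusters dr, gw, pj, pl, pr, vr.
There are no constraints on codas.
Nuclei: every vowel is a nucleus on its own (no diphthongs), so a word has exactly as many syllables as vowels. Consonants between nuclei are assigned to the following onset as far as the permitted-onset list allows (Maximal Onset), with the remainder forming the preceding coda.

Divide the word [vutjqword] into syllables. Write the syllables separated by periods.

vut.jq.word

Vowels present: u, q, o; each is a nucleus, giving 3 syllables.
/u…q/ gap (V1→V2): /tj/; trying suffixes from longest down, /j/ is the first permitted one, so coda /t/ | onset /j/.
/q…o/ gap (V2→V3): /w/ is a single consonant, so it becomes the next onset.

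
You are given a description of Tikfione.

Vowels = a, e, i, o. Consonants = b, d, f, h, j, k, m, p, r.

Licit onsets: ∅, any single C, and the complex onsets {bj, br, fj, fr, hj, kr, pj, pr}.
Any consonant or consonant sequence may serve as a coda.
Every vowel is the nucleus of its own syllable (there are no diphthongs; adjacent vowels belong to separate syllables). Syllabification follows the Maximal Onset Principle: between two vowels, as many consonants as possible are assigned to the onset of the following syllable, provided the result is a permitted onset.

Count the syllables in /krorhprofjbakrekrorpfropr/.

The vowels are o, o, a, e, o, o — 6 nuclei, so 6 syllables.

6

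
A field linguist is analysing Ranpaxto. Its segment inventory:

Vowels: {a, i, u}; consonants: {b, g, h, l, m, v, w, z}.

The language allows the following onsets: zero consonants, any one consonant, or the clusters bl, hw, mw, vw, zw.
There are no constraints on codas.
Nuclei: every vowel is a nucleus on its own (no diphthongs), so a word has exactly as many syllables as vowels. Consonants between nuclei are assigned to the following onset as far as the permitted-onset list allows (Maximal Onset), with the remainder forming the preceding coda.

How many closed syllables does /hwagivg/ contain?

The vowels are a, i — 2 nuclei, so 2 syllables.
Between /a/ (V1) and /i/ (V2): just /g/ — single C goes to the following onset.
Putting it together: hwa.givg.
Classifying each syllable: /hwa/ (open), /givg/ (closed).
Closed syllables: 1.

1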